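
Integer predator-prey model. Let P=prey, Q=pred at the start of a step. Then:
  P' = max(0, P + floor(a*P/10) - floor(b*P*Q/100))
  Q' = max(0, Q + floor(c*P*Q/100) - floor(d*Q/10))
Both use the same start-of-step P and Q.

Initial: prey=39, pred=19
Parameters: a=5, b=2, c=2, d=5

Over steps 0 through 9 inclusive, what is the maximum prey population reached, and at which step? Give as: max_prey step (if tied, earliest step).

Answer: 45 2

Derivation:
Step 1: prey: 39+19-14=44; pred: 19+14-9=24
Step 2: prey: 44+22-21=45; pred: 24+21-12=33
Step 3: prey: 45+22-29=38; pred: 33+29-16=46
Step 4: prey: 38+19-34=23; pred: 46+34-23=57
Step 5: prey: 23+11-26=8; pred: 57+26-28=55
Step 6: prey: 8+4-8=4; pred: 55+8-27=36
Step 7: prey: 4+2-2=4; pred: 36+2-18=20
Step 8: prey: 4+2-1=5; pred: 20+1-10=11
Step 9: prey: 5+2-1=6; pred: 11+1-5=7
Max prey = 45 at step 2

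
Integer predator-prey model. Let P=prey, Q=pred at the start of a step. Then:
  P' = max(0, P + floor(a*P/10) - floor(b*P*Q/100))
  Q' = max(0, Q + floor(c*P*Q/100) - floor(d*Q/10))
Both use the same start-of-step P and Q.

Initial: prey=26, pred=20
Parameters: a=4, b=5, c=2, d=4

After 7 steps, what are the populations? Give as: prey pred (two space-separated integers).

Step 1: prey: 26+10-26=10; pred: 20+10-8=22
Step 2: prey: 10+4-11=3; pred: 22+4-8=18
Step 3: prey: 3+1-2=2; pred: 18+1-7=12
Step 4: prey: 2+0-1=1; pred: 12+0-4=8
Step 5: prey: 1+0-0=1; pred: 8+0-3=5
Step 6: prey: 1+0-0=1; pred: 5+0-2=3
Step 7: prey: 1+0-0=1; pred: 3+0-1=2

Answer: 1 2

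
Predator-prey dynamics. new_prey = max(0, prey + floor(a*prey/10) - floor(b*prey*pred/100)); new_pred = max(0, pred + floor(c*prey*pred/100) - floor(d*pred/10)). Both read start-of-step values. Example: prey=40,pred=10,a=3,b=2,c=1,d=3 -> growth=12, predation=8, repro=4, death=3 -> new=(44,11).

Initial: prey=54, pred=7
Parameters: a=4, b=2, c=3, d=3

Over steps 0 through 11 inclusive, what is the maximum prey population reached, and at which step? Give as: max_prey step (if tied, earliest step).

Answer: 74 2

Derivation:
Step 1: prey: 54+21-7=68; pred: 7+11-2=16
Step 2: prey: 68+27-21=74; pred: 16+32-4=44
Step 3: prey: 74+29-65=38; pred: 44+97-13=128
Step 4: prey: 38+15-97=0; pred: 128+145-38=235
Step 5: prey: 0+0-0=0; pred: 235+0-70=165
Step 6: prey: 0+0-0=0; pred: 165+0-49=116
Step 7: prey: 0+0-0=0; pred: 116+0-34=82
Step 8: prey: 0+0-0=0; pred: 82+0-24=58
Step 9: prey: 0+0-0=0; pred: 58+0-17=41
Step 10: prey: 0+0-0=0; pred: 41+0-12=29
Step 11: prey: 0+0-0=0; pred: 29+0-8=21
Max prey = 74 at step 2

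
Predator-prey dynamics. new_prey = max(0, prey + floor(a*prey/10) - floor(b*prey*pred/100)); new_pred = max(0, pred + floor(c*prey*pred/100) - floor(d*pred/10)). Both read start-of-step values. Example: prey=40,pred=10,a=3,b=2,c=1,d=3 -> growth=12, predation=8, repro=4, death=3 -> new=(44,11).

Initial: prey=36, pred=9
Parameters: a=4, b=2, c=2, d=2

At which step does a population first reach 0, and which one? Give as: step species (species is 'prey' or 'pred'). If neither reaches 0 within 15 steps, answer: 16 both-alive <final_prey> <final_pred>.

Answer: 5 prey

Derivation:
Step 1: prey: 36+14-6=44; pred: 9+6-1=14
Step 2: prey: 44+17-12=49; pred: 14+12-2=24
Step 3: prey: 49+19-23=45; pred: 24+23-4=43
Step 4: prey: 45+18-38=25; pred: 43+38-8=73
Step 5: prey: 25+10-36=0; pred: 73+36-14=95
First extinction: prey at step 5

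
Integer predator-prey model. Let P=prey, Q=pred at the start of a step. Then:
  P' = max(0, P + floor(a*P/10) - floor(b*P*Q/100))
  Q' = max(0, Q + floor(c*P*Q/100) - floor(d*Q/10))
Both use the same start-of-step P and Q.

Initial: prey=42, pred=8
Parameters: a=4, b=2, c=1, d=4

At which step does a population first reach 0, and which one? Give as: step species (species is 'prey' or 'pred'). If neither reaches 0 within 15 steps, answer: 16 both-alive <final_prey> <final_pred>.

Answer: 9 prey

Derivation:
Step 1: prey: 42+16-6=52; pred: 8+3-3=8
Step 2: prey: 52+20-8=64; pred: 8+4-3=9
Step 3: prey: 64+25-11=78; pred: 9+5-3=11
Step 4: prey: 78+31-17=92; pred: 11+8-4=15
Step 5: prey: 92+36-27=101; pred: 15+13-6=22
Step 6: prey: 101+40-44=97; pred: 22+22-8=36
Step 7: prey: 97+38-69=66; pred: 36+34-14=56
Step 8: prey: 66+26-73=19; pred: 56+36-22=70
Step 9: prey: 19+7-26=0; pred: 70+13-28=55
First extinction: prey at step 9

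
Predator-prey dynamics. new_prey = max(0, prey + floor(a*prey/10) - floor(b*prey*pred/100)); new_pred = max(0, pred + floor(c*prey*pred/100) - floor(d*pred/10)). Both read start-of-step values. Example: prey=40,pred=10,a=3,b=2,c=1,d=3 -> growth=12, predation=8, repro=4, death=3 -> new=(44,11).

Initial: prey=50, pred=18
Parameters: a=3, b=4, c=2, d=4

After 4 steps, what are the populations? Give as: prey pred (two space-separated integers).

Answer: 0 14

Derivation:
Step 1: prey: 50+15-36=29; pred: 18+18-7=29
Step 2: prey: 29+8-33=4; pred: 29+16-11=34
Step 3: prey: 4+1-5=0; pred: 34+2-13=23
Step 4: prey: 0+0-0=0; pred: 23+0-9=14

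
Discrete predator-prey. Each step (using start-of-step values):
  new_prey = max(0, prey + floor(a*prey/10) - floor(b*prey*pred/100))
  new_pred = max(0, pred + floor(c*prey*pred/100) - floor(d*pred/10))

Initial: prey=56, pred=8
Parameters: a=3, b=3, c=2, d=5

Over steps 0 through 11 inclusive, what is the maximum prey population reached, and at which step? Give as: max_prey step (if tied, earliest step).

Step 1: prey: 56+16-13=59; pred: 8+8-4=12
Step 2: prey: 59+17-21=55; pred: 12+14-6=20
Step 3: prey: 55+16-33=38; pred: 20+22-10=32
Step 4: prey: 38+11-36=13; pred: 32+24-16=40
Step 5: prey: 13+3-15=1; pred: 40+10-20=30
Step 6: prey: 1+0-0=1; pred: 30+0-15=15
Step 7: prey: 1+0-0=1; pred: 15+0-7=8
Step 8: prey: 1+0-0=1; pred: 8+0-4=4
Step 9: prey: 1+0-0=1; pred: 4+0-2=2
Step 10: prey: 1+0-0=1; pred: 2+0-1=1
Step 11: prey: 1+0-0=1; pred: 1+0-0=1
Max prey = 59 at step 1

Answer: 59 1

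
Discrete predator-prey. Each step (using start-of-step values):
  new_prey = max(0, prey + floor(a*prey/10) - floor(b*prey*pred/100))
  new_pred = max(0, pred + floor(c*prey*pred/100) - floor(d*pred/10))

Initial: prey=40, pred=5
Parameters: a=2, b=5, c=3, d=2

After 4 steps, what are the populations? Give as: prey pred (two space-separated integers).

Step 1: prey: 40+8-10=38; pred: 5+6-1=10
Step 2: prey: 38+7-19=26; pred: 10+11-2=19
Step 3: prey: 26+5-24=7; pred: 19+14-3=30
Step 4: prey: 7+1-10=0; pred: 30+6-6=30

Answer: 0 30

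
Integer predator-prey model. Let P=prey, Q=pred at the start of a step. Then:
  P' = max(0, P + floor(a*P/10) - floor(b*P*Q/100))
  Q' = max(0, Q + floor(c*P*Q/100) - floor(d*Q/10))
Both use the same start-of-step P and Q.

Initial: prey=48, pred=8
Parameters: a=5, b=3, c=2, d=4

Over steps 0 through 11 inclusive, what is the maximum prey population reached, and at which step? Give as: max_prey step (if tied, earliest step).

Answer: 70 2

Derivation:
Step 1: prey: 48+24-11=61; pred: 8+7-3=12
Step 2: prey: 61+30-21=70; pred: 12+14-4=22
Step 3: prey: 70+35-46=59; pred: 22+30-8=44
Step 4: prey: 59+29-77=11; pred: 44+51-17=78
Step 5: prey: 11+5-25=0; pred: 78+17-31=64
Step 6: prey: 0+0-0=0; pred: 64+0-25=39
Step 7: prey: 0+0-0=0; pred: 39+0-15=24
Step 8: prey: 0+0-0=0; pred: 24+0-9=15
Step 9: prey: 0+0-0=0; pred: 15+0-6=9
Step 10: prey: 0+0-0=0; pred: 9+0-3=6
Step 11: prey: 0+0-0=0; pred: 6+0-2=4
Max prey = 70 at step 2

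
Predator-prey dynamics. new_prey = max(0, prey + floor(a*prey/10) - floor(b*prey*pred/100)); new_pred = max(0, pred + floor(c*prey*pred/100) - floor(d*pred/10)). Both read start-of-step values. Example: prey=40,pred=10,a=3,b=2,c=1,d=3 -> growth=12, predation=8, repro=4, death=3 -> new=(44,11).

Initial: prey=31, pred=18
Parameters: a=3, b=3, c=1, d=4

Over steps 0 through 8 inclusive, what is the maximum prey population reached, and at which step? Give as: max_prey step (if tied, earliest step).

Answer: 33 8

Derivation:
Step 1: prey: 31+9-16=24; pred: 18+5-7=16
Step 2: prey: 24+7-11=20; pred: 16+3-6=13
Step 3: prey: 20+6-7=19; pred: 13+2-5=10
Step 4: prey: 19+5-5=19; pred: 10+1-4=7
Step 5: prey: 19+5-3=21; pred: 7+1-2=6
Step 6: prey: 21+6-3=24; pred: 6+1-2=5
Step 7: prey: 24+7-3=28; pred: 5+1-2=4
Step 8: prey: 28+8-3=33; pred: 4+1-1=4
Max prey = 33 at step 8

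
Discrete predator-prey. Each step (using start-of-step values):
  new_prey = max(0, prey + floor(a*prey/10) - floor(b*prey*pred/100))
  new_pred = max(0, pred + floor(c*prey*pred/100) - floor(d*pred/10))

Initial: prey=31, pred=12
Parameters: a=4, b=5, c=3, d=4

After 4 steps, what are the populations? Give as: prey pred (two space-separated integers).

Answer: 0 15

Derivation:
Step 1: prey: 31+12-18=25; pred: 12+11-4=19
Step 2: prey: 25+10-23=12; pred: 19+14-7=26
Step 3: prey: 12+4-15=1; pred: 26+9-10=25
Step 4: prey: 1+0-1=0; pred: 25+0-10=15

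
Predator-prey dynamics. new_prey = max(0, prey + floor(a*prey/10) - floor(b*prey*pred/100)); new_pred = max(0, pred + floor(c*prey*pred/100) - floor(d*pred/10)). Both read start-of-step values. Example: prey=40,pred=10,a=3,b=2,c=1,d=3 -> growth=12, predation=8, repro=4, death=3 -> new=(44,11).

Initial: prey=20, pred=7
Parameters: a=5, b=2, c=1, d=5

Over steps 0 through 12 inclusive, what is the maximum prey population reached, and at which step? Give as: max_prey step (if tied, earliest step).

Answer: 289 8

Derivation:
Step 1: prey: 20+10-2=28; pred: 7+1-3=5
Step 2: prey: 28+14-2=40; pred: 5+1-2=4
Step 3: prey: 40+20-3=57; pred: 4+1-2=3
Step 4: prey: 57+28-3=82; pred: 3+1-1=3
Step 5: prey: 82+41-4=119; pred: 3+2-1=4
Step 6: prey: 119+59-9=169; pred: 4+4-2=6
Step 7: prey: 169+84-20=233; pred: 6+10-3=13
Step 8: prey: 233+116-60=289; pred: 13+30-6=37
Step 9: prey: 289+144-213=220; pred: 37+106-18=125
Step 10: prey: 220+110-550=0; pred: 125+275-62=338
Step 11: prey: 0+0-0=0; pred: 338+0-169=169
Step 12: prey: 0+0-0=0; pred: 169+0-84=85
Max prey = 289 at step 8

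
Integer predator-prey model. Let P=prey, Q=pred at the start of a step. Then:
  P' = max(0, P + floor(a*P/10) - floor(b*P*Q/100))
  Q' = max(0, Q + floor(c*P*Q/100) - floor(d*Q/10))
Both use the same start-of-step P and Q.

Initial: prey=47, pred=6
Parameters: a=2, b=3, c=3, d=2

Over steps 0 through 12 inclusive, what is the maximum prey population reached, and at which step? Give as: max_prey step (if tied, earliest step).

Step 1: prey: 47+9-8=48; pred: 6+8-1=13
Step 2: prey: 48+9-18=39; pred: 13+18-2=29
Step 3: prey: 39+7-33=13; pred: 29+33-5=57
Step 4: prey: 13+2-22=0; pred: 57+22-11=68
Step 5: prey: 0+0-0=0; pred: 68+0-13=55
Step 6: prey: 0+0-0=0; pred: 55+0-11=44
Step 7: prey: 0+0-0=0; pred: 44+0-8=36
Step 8: prey: 0+0-0=0; pred: 36+0-7=29
Step 9: prey: 0+0-0=0; pred: 29+0-5=24
Step 10: prey: 0+0-0=0; pred: 24+0-4=20
Step 11: prey: 0+0-0=0; pred: 20+0-4=16
Step 12: prey: 0+0-0=0; pred: 16+0-3=13
Max prey = 48 at step 1

Answer: 48 1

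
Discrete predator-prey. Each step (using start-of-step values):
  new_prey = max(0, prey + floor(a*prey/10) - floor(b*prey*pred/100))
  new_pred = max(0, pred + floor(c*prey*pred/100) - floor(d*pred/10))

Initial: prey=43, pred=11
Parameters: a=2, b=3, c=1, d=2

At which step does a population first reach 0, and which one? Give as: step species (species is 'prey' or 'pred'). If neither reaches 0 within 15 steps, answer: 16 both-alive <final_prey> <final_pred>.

Answer: 16 both-alive 9 4

Derivation:
Step 1: prey: 43+8-14=37; pred: 11+4-2=13
Step 2: prey: 37+7-14=30; pred: 13+4-2=15
Step 3: prey: 30+6-13=23; pred: 15+4-3=16
Step 4: prey: 23+4-11=16; pred: 16+3-3=16
Step 5: prey: 16+3-7=12; pred: 16+2-3=15
Step 6: prey: 12+2-5=9; pred: 15+1-3=13
Step 7: prey: 9+1-3=7; pred: 13+1-2=12
Step 8: prey: 7+1-2=6; pred: 12+0-2=10
Step 9: prey: 6+1-1=6; pred: 10+0-2=8
Step 10: prey: 6+1-1=6; pred: 8+0-1=7
Step 11: prey: 6+1-1=6; pred: 7+0-1=6
Step 12: prey: 6+1-1=6; pred: 6+0-1=5
Step 13: prey: 6+1-0=7; pred: 5+0-1=4
Step 14: prey: 7+1-0=8; pred: 4+0-0=4
Step 15: prey: 8+1-0=9; pred: 4+0-0=4
No extinction within 15 steps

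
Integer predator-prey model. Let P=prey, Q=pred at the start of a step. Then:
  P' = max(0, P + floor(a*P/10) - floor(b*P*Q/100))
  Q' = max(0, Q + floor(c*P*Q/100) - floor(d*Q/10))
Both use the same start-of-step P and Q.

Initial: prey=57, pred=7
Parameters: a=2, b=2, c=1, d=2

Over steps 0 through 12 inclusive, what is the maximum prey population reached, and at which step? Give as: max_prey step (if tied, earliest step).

Step 1: prey: 57+11-7=61; pred: 7+3-1=9
Step 2: prey: 61+12-10=63; pred: 9+5-1=13
Step 3: prey: 63+12-16=59; pred: 13+8-2=19
Step 4: prey: 59+11-22=48; pred: 19+11-3=27
Step 5: prey: 48+9-25=32; pred: 27+12-5=34
Step 6: prey: 32+6-21=17; pred: 34+10-6=38
Step 7: prey: 17+3-12=8; pred: 38+6-7=37
Step 8: prey: 8+1-5=4; pred: 37+2-7=32
Step 9: prey: 4+0-2=2; pred: 32+1-6=27
Step 10: prey: 2+0-1=1; pred: 27+0-5=22
Step 11: prey: 1+0-0=1; pred: 22+0-4=18
Step 12: prey: 1+0-0=1; pred: 18+0-3=15
Max prey = 63 at step 2

Answer: 63 2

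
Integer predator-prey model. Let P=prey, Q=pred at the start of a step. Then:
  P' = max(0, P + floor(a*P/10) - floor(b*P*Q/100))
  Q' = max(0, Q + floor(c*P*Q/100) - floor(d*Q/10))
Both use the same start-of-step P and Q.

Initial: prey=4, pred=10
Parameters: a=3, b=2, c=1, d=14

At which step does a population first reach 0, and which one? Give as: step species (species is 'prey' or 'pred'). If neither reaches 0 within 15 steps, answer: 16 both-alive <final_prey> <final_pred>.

Step 1: prey: 4+1-0=5; pred: 10+0-14=0
First extinction: pred at step 1

Answer: 1 pred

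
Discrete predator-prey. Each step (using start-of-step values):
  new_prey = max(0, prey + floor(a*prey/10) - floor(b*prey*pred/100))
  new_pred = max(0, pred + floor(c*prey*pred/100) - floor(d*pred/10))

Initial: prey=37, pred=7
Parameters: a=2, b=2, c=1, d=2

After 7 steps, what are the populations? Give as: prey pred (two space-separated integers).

Step 1: prey: 37+7-5=39; pred: 7+2-1=8
Step 2: prey: 39+7-6=40; pred: 8+3-1=10
Step 3: prey: 40+8-8=40; pred: 10+4-2=12
Step 4: prey: 40+8-9=39; pred: 12+4-2=14
Step 5: prey: 39+7-10=36; pred: 14+5-2=17
Step 6: prey: 36+7-12=31; pred: 17+6-3=20
Step 7: prey: 31+6-12=25; pred: 20+6-4=22

Answer: 25 22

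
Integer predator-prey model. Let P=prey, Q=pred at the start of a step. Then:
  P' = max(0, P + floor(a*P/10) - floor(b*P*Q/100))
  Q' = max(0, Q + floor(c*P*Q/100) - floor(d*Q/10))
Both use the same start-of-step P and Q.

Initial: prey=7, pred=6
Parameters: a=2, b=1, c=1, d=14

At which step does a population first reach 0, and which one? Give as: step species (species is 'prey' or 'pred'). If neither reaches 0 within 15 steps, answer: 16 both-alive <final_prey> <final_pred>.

Answer: 1 pred

Derivation:
Step 1: prey: 7+1-0=8; pred: 6+0-8=0
First extinction: pred at step 1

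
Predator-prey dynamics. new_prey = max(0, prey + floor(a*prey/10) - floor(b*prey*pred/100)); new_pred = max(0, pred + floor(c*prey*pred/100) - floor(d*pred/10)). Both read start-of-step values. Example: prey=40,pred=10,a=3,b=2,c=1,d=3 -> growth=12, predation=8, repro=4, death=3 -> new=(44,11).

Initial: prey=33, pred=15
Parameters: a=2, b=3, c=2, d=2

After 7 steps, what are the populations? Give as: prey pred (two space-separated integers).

Step 1: prey: 33+6-14=25; pred: 15+9-3=21
Step 2: prey: 25+5-15=15; pred: 21+10-4=27
Step 3: prey: 15+3-12=6; pred: 27+8-5=30
Step 4: prey: 6+1-5=2; pred: 30+3-6=27
Step 5: prey: 2+0-1=1; pred: 27+1-5=23
Step 6: prey: 1+0-0=1; pred: 23+0-4=19
Step 7: prey: 1+0-0=1; pred: 19+0-3=16

Answer: 1 16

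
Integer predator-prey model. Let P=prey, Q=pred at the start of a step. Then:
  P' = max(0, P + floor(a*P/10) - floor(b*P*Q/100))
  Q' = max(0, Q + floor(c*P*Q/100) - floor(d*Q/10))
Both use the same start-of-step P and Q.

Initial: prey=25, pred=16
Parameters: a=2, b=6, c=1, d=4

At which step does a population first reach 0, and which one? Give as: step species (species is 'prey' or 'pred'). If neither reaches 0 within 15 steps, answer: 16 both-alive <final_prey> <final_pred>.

Answer: 16 both-alive 1 2

Derivation:
Step 1: prey: 25+5-24=6; pred: 16+4-6=14
Step 2: prey: 6+1-5=2; pred: 14+0-5=9
Step 3: prey: 2+0-1=1; pred: 9+0-3=6
Step 4: prey: 1+0-0=1; pred: 6+0-2=4
Step 5: prey: 1+0-0=1; pred: 4+0-1=3
Step 6: prey: 1+0-0=1; pred: 3+0-1=2
Step 7: prey: 1+0-0=1; pred: 2+0-0=2
Steps 8-15: state stable at prey=1, pred=2 (no change)
No extinction within 15 steps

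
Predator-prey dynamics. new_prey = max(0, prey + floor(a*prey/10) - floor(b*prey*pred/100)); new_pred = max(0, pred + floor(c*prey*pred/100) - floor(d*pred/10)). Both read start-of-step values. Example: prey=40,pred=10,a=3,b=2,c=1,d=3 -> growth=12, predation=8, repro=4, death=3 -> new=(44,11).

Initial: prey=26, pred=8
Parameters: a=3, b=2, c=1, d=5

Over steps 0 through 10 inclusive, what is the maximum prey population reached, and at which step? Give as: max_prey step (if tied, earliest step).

Step 1: prey: 26+7-4=29; pred: 8+2-4=6
Step 2: prey: 29+8-3=34; pred: 6+1-3=4
Step 3: prey: 34+10-2=42; pred: 4+1-2=3
Step 4: prey: 42+12-2=52; pred: 3+1-1=3
Step 5: prey: 52+15-3=64; pred: 3+1-1=3
Step 6: prey: 64+19-3=80; pred: 3+1-1=3
Step 7: prey: 80+24-4=100; pred: 3+2-1=4
Step 8: prey: 100+30-8=122; pred: 4+4-2=6
Step 9: prey: 122+36-14=144; pred: 6+7-3=10
Step 10: prey: 144+43-28=159; pred: 10+14-5=19
Max prey = 159 at step 10

Answer: 159 10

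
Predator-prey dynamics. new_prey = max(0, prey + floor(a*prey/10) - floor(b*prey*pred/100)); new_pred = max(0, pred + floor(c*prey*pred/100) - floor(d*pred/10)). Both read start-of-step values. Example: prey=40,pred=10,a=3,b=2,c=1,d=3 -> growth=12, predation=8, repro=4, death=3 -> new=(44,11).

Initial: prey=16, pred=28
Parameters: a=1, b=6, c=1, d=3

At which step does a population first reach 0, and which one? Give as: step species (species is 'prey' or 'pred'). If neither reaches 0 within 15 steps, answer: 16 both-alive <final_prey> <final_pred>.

Answer: 1 prey

Derivation:
Step 1: prey: 16+1-26=0; pred: 28+4-8=24
First extinction: prey at step 1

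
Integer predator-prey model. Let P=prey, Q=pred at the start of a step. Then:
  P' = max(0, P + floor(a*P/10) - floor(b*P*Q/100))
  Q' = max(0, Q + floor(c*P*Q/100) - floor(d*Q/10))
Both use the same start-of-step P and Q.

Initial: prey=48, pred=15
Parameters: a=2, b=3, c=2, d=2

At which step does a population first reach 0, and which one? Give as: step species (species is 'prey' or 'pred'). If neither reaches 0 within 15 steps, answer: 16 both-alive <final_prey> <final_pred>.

Step 1: prey: 48+9-21=36; pred: 15+14-3=26
Step 2: prey: 36+7-28=15; pred: 26+18-5=39
Step 3: prey: 15+3-17=1; pred: 39+11-7=43
Step 4: prey: 1+0-1=0; pred: 43+0-8=35
First extinction: prey at step 4

Answer: 4 prey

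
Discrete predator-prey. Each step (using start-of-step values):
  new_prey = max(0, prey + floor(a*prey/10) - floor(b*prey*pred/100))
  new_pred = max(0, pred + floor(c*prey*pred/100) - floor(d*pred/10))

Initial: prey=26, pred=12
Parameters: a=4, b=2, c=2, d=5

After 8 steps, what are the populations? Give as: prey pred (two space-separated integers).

Answer: 12 47

Derivation:
Step 1: prey: 26+10-6=30; pred: 12+6-6=12
Step 2: prey: 30+12-7=35; pred: 12+7-6=13
Step 3: prey: 35+14-9=40; pred: 13+9-6=16
Step 4: prey: 40+16-12=44; pred: 16+12-8=20
Step 5: prey: 44+17-17=44; pred: 20+17-10=27
Step 6: prey: 44+17-23=38; pred: 27+23-13=37
Step 7: prey: 38+15-28=25; pred: 37+28-18=47
Step 8: prey: 25+10-23=12; pred: 47+23-23=47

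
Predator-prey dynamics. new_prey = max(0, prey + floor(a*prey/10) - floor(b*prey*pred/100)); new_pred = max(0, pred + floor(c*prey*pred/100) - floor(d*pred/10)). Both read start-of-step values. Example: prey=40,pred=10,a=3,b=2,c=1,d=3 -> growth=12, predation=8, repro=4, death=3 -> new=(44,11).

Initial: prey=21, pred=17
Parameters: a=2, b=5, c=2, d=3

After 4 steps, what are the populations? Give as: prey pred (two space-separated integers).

Answer: 1 9

Derivation:
Step 1: prey: 21+4-17=8; pred: 17+7-5=19
Step 2: prey: 8+1-7=2; pred: 19+3-5=17
Step 3: prey: 2+0-1=1; pred: 17+0-5=12
Step 4: prey: 1+0-0=1; pred: 12+0-3=9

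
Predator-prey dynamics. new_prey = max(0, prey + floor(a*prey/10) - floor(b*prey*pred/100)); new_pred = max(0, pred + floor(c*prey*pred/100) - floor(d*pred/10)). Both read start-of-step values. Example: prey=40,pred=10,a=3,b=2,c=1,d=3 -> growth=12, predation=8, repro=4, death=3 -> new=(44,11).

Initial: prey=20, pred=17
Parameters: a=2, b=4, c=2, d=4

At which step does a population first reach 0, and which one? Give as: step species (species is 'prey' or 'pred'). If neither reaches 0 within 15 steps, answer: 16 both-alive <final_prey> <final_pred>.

Step 1: prey: 20+4-13=11; pred: 17+6-6=17
Step 2: prey: 11+2-7=6; pred: 17+3-6=14
Step 3: prey: 6+1-3=4; pred: 14+1-5=10
Step 4: prey: 4+0-1=3; pred: 10+0-4=6
Step 5: prey: 3+0-0=3; pred: 6+0-2=4
Step 6: prey: 3+0-0=3; pred: 4+0-1=3
Step 7: prey: 3+0-0=3; pred: 3+0-1=2
Step 8: prey: 3+0-0=3; pred: 2+0-0=2
Steps 9-15: state stable at prey=3, pred=2 (no change)
No extinction within 15 steps

Answer: 16 both-alive 3 2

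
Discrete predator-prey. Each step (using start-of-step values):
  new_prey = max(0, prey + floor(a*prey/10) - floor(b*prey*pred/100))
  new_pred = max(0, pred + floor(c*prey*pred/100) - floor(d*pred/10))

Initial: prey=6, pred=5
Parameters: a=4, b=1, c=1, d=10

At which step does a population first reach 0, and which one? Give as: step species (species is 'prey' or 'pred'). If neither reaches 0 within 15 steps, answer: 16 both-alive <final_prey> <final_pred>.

Step 1: prey: 6+2-0=8; pred: 5+0-5=0
First extinction: pred at step 1

Answer: 1 pred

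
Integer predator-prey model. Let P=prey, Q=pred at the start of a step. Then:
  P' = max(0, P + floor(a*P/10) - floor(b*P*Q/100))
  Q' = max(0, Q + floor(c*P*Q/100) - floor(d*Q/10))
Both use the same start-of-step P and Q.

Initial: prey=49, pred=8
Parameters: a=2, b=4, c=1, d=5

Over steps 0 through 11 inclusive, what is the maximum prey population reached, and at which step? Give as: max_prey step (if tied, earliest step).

Answer: 55 11

Derivation:
Step 1: prey: 49+9-15=43; pred: 8+3-4=7
Step 2: prey: 43+8-12=39; pred: 7+3-3=7
Step 3: prey: 39+7-10=36; pred: 7+2-3=6
Step 4: prey: 36+7-8=35; pred: 6+2-3=5
Step 5: prey: 35+7-7=35; pred: 5+1-2=4
Step 6: prey: 35+7-5=37; pred: 4+1-2=3
Step 7: prey: 37+7-4=40; pred: 3+1-1=3
Step 8: prey: 40+8-4=44; pred: 3+1-1=3
Step 9: prey: 44+8-5=47; pred: 3+1-1=3
Step 10: prey: 47+9-5=51; pred: 3+1-1=3
Step 11: prey: 51+10-6=55; pred: 3+1-1=3
Max prey = 55 at step 11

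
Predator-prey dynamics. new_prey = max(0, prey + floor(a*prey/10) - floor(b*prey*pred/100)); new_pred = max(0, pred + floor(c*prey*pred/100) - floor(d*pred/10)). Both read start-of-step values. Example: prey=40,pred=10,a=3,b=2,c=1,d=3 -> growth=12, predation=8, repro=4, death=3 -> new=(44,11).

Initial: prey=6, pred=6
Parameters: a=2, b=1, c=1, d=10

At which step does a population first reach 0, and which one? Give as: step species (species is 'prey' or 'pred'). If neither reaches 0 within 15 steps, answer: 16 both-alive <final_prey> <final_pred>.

Answer: 1 pred

Derivation:
Step 1: prey: 6+1-0=7; pred: 6+0-6=0
First extinction: pred at step 1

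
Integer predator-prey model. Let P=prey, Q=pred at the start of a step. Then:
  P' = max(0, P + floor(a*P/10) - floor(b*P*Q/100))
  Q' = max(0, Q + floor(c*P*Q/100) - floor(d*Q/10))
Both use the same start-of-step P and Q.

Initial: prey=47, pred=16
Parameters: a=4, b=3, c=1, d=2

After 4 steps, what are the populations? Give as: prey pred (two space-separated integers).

Answer: 13 29

Derivation:
Step 1: prey: 47+18-22=43; pred: 16+7-3=20
Step 2: prey: 43+17-25=35; pred: 20+8-4=24
Step 3: prey: 35+14-25=24; pred: 24+8-4=28
Step 4: prey: 24+9-20=13; pred: 28+6-5=29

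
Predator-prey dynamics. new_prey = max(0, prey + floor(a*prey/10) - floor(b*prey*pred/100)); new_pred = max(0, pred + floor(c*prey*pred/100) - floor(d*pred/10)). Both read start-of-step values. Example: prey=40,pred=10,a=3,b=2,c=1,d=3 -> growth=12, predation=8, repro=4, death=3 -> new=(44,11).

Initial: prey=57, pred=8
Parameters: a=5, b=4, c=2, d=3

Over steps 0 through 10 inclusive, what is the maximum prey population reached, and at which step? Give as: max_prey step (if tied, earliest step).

Answer: 67 1

Derivation:
Step 1: prey: 57+28-18=67; pred: 8+9-2=15
Step 2: prey: 67+33-40=60; pred: 15+20-4=31
Step 3: prey: 60+30-74=16; pred: 31+37-9=59
Step 4: prey: 16+8-37=0; pred: 59+18-17=60
Step 5: prey: 0+0-0=0; pred: 60+0-18=42
Step 6: prey: 0+0-0=0; pred: 42+0-12=30
Step 7: prey: 0+0-0=0; pred: 30+0-9=21
Step 8: prey: 0+0-0=0; pred: 21+0-6=15
Step 9: prey: 0+0-0=0; pred: 15+0-4=11
Step 10: prey: 0+0-0=0; pred: 11+0-3=8
Max prey = 67 at step 1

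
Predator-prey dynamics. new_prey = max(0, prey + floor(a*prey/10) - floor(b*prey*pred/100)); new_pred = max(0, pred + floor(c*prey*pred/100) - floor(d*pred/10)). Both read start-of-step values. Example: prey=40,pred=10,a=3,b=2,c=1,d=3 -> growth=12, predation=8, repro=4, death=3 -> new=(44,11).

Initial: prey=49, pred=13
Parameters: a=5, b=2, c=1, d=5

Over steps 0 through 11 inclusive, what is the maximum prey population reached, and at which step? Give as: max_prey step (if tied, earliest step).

Answer: 111 5

Derivation:
Step 1: prey: 49+24-12=61; pred: 13+6-6=13
Step 2: prey: 61+30-15=76; pred: 13+7-6=14
Step 3: prey: 76+38-21=93; pred: 14+10-7=17
Step 4: prey: 93+46-31=108; pred: 17+15-8=24
Step 5: prey: 108+54-51=111; pred: 24+25-12=37
Step 6: prey: 111+55-82=84; pred: 37+41-18=60
Step 7: prey: 84+42-100=26; pred: 60+50-30=80
Step 8: prey: 26+13-41=0; pred: 80+20-40=60
Step 9: prey: 0+0-0=0; pred: 60+0-30=30
Step 10: prey: 0+0-0=0; pred: 30+0-15=15
Step 11: prey: 0+0-0=0; pred: 15+0-7=8
Max prey = 111 at step 5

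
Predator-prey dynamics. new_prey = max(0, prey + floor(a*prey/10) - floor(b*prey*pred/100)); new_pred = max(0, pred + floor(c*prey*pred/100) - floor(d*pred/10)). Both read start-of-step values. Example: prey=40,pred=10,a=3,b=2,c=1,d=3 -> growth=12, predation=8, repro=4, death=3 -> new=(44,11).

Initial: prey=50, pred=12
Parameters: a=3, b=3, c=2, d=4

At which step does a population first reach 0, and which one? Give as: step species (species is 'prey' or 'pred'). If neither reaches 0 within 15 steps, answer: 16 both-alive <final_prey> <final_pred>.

Step 1: prey: 50+15-18=47; pred: 12+12-4=20
Step 2: prey: 47+14-28=33; pred: 20+18-8=30
Step 3: prey: 33+9-29=13; pred: 30+19-12=37
Step 4: prey: 13+3-14=2; pred: 37+9-14=32
Step 5: prey: 2+0-1=1; pred: 32+1-12=21
Step 6: prey: 1+0-0=1; pred: 21+0-8=13
Step 7: prey: 1+0-0=1; pred: 13+0-5=8
Step 8: prey: 1+0-0=1; pred: 8+0-3=5
Step 9: prey: 1+0-0=1; pred: 5+0-2=3
Step 10: prey: 1+0-0=1; pred: 3+0-1=2
Step 11: prey: 1+0-0=1; pred: 2+0-0=2
Steps 12-15: state stable at prey=1, pred=2 (no change)
No extinction within 15 steps

Answer: 16 both-alive 1 2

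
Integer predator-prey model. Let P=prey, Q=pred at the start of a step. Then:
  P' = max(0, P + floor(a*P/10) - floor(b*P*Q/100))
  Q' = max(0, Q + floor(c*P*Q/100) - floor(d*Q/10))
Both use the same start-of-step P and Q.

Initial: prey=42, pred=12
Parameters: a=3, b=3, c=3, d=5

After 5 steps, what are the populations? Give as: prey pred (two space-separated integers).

Step 1: prey: 42+12-15=39; pred: 12+15-6=21
Step 2: prey: 39+11-24=26; pred: 21+24-10=35
Step 3: prey: 26+7-27=6; pred: 35+27-17=45
Step 4: prey: 6+1-8=0; pred: 45+8-22=31
Step 5: prey: 0+0-0=0; pred: 31+0-15=16

Answer: 0 16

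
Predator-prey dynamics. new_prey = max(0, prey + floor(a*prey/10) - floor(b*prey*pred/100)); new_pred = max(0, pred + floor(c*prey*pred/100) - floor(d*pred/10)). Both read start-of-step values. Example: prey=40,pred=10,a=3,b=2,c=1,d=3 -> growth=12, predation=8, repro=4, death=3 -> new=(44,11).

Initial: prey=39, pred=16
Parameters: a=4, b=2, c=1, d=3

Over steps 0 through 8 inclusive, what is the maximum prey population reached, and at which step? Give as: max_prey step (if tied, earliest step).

Step 1: prey: 39+15-12=42; pred: 16+6-4=18
Step 2: prey: 42+16-15=43; pred: 18+7-5=20
Step 3: prey: 43+17-17=43; pred: 20+8-6=22
Step 4: prey: 43+17-18=42; pred: 22+9-6=25
Step 5: prey: 42+16-21=37; pred: 25+10-7=28
Step 6: prey: 37+14-20=31; pred: 28+10-8=30
Step 7: prey: 31+12-18=25; pred: 30+9-9=30
Step 8: prey: 25+10-15=20; pred: 30+7-9=28
Max prey = 43 at step 2

Answer: 43 2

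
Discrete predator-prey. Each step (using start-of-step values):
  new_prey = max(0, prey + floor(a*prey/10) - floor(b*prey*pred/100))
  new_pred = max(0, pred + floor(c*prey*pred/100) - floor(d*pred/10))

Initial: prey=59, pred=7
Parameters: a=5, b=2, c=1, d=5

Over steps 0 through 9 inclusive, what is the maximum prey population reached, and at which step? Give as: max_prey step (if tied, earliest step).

Step 1: prey: 59+29-8=80; pred: 7+4-3=8
Step 2: prey: 80+40-12=108; pred: 8+6-4=10
Step 3: prey: 108+54-21=141; pred: 10+10-5=15
Step 4: prey: 141+70-42=169; pred: 15+21-7=29
Step 5: prey: 169+84-98=155; pred: 29+49-14=64
Step 6: prey: 155+77-198=34; pred: 64+99-32=131
Step 7: prey: 34+17-89=0; pred: 131+44-65=110
Step 8: prey: 0+0-0=0; pred: 110+0-55=55
Step 9: prey: 0+0-0=0; pred: 55+0-27=28
Max prey = 169 at step 4

Answer: 169 4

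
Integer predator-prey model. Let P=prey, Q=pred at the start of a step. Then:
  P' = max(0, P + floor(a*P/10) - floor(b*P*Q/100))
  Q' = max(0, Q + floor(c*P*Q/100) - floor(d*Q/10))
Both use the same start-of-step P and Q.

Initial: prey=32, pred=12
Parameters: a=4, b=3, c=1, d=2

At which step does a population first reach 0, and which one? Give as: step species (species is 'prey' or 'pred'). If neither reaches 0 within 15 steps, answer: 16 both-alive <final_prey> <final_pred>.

Answer: 16 both-alive 10 8

Derivation:
Step 1: prey: 32+12-11=33; pred: 12+3-2=13
Step 2: prey: 33+13-12=34; pred: 13+4-2=15
Step 3: prey: 34+13-15=32; pred: 15+5-3=17
Step 4: prey: 32+12-16=28; pred: 17+5-3=19
Step 5: prey: 28+11-15=24; pred: 19+5-3=21
Step 6: prey: 24+9-15=18; pred: 21+5-4=22
Step 7: prey: 18+7-11=14; pred: 22+3-4=21
Step 8: prey: 14+5-8=11; pred: 21+2-4=19
Step 9: prey: 11+4-6=9; pred: 19+2-3=18
Step 10: prey: 9+3-4=8; pred: 18+1-3=16
Step 11: prey: 8+3-3=8; pred: 16+1-3=14
Step 12: prey: 8+3-3=8; pred: 14+1-2=13
Step 13: prey: 8+3-3=8; pred: 13+1-2=12
Step 14: prey: 8+3-2=9; pred: 12+0-2=10
Step 15: prey: 9+3-2=10; pred: 10+0-2=8
No extinction within 15 steps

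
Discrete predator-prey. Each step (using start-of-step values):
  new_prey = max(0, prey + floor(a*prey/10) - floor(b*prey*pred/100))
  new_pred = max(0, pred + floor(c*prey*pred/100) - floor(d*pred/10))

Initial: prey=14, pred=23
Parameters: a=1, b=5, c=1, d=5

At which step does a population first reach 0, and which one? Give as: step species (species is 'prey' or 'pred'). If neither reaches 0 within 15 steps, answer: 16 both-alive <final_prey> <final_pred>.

Answer: 1 prey

Derivation:
Step 1: prey: 14+1-16=0; pred: 23+3-11=15
First extinction: prey at step 1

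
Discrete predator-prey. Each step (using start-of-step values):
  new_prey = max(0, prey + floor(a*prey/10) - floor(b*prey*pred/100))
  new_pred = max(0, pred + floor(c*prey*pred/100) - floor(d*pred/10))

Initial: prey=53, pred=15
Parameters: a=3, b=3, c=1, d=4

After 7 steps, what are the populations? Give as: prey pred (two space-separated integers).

Step 1: prey: 53+15-23=45; pred: 15+7-6=16
Step 2: prey: 45+13-21=37; pred: 16+7-6=17
Step 3: prey: 37+11-18=30; pred: 17+6-6=17
Step 4: prey: 30+9-15=24; pred: 17+5-6=16
Step 5: prey: 24+7-11=20; pred: 16+3-6=13
Step 6: prey: 20+6-7=19; pred: 13+2-5=10
Step 7: prey: 19+5-5=19; pred: 10+1-4=7

Answer: 19 7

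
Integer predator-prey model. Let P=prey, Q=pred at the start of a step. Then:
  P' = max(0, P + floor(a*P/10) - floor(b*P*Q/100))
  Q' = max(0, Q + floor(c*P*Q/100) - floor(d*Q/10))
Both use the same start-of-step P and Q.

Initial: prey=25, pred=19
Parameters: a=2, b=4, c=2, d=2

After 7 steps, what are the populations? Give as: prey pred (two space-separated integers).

Answer: 0 10

Derivation:
Step 1: prey: 25+5-19=11; pred: 19+9-3=25
Step 2: prey: 11+2-11=2; pred: 25+5-5=25
Step 3: prey: 2+0-2=0; pred: 25+1-5=21
Step 4: prey: 0+0-0=0; pred: 21+0-4=17
Step 5: prey: 0+0-0=0; pred: 17+0-3=14
Step 6: prey: 0+0-0=0; pred: 14+0-2=12
Step 7: prey: 0+0-0=0; pred: 12+0-2=10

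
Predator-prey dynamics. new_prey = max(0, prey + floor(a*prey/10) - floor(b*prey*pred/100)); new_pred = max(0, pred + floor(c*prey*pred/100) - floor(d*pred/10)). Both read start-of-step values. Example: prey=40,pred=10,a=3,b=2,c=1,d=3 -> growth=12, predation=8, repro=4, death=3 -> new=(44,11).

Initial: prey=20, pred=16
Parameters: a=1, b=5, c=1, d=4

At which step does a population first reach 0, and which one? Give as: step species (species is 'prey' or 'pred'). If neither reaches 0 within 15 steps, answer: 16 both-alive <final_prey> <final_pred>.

Step 1: prey: 20+2-16=6; pred: 16+3-6=13
Step 2: prey: 6+0-3=3; pred: 13+0-5=8
Step 3: prey: 3+0-1=2; pred: 8+0-3=5
Step 4: prey: 2+0-0=2; pred: 5+0-2=3
Step 5: prey: 2+0-0=2; pred: 3+0-1=2
Step 6: prey: 2+0-0=2; pred: 2+0-0=2
Steps 7-15: state stable at prey=2, pred=2 (no change)
No extinction within 15 steps

Answer: 16 both-alive 2 2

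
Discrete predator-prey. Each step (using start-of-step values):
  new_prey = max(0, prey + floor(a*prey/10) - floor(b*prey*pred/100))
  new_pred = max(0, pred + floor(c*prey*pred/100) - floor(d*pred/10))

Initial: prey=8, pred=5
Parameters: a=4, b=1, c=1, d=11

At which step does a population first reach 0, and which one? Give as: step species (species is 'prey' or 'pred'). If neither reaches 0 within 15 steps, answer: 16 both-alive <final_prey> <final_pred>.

Step 1: prey: 8+3-0=11; pred: 5+0-5=0
First extinction: pred at step 1

Answer: 1 pred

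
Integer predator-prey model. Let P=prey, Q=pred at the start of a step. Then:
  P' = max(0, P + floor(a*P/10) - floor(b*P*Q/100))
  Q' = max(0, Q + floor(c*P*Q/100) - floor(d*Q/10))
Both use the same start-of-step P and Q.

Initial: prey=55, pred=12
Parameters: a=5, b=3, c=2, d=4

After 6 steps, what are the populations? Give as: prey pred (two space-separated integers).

Step 1: prey: 55+27-19=63; pred: 12+13-4=21
Step 2: prey: 63+31-39=55; pred: 21+26-8=39
Step 3: prey: 55+27-64=18; pred: 39+42-15=66
Step 4: prey: 18+9-35=0; pred: 66+23-26=63
Step 5: prey: 0+0-0=0; pred: 63+0-25=38
Step 6: prey: 0+0-0=0; pred: 38+0-15=23

Answer: 0 23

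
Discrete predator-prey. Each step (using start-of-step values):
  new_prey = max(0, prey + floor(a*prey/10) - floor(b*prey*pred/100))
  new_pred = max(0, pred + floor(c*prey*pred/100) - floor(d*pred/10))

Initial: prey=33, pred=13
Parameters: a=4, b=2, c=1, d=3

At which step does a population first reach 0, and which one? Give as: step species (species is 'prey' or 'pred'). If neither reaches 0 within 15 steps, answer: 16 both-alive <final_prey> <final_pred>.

Step 1: prey: 33+13-8=38; pred: 13+4-3=14
Step 2: prey: 38+15-10=43; pred: 14+5-4=15
Step 3: prey: 43+17-12=48; pred: 15+6-4=17
Step 4: prey: 48+19-16=51; pred: 17+8-5=20
Step 5: prey: 51+20-20=51; pred: 20+10-6=24
Step 6: prey: 51+20-24=47; pred: 24+12-7=29
Step 7: prey: 47+18-27=38; pred: 29+13-8=34
Step 8: prey: 38+15-25=28; pred: 34+12-10=36
Step 9: prey: 28+11-20=19; pred: 36+10-10=36
Step 10: prey: 19+7-13=13; pred: 36+6-10=32
Step 11: prey: 13+5-8=10; pred: 32+4-9=27
Step 12: prey: 10+4-5=9; pred: 27+2-8=21
Step 13: prey: 9+3-3=9; pred: 21+1-6=16
Step 14: prey: 9+3-2=10; pred: 16+1-4=13
Step 15: prey: 10+4-2=12; pred: 13+1-3=11
No extinction within 15 steps

Answer: 16 both-alive 12 11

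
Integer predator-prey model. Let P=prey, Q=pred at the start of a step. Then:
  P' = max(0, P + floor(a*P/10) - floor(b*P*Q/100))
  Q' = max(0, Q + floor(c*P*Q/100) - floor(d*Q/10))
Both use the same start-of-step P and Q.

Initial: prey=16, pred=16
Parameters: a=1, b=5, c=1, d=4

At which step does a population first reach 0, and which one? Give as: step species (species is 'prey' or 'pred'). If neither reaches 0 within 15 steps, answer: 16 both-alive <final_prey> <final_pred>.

Step 1: prey: 16+1-12=5; pred: 16+2-6=12
Step 2: prey: 5+0-3=2; pred: 12+0-4=8
Step 3: prey: 2+0-0=2; pred: 8+0-3=5
Step 4: prey: 2+0-0=2; pred: 5+0-2=3
Step 5: prey: 2+0-0=2; pred: 3+0-1=2
Step 6: prey: 2+0-0=2; pred: 2+0-0=2
Steps 7-15: state stable at prey=2, pred=2 (no change)
No extinction within 15 steps

Answer: 16 both-alive 2 2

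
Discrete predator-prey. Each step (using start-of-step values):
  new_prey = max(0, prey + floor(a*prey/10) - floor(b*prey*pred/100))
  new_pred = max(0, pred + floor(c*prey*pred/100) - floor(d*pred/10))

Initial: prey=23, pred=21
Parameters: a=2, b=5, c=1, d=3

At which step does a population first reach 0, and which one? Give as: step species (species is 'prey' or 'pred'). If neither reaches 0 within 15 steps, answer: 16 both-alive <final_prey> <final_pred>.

Answer: 16 both-alive 1 3

Derivation:
Step 1: prey: 23+4-24=3; pred: 21+4-6=19
Step 2: prey: 3+0-2=1; pred: 19+0-5=14
Step 3: prey: 1+0-0=1; pred: 14+0-4=10
Step 4: prey: 1+0-0=1; pred: 10+0-3=7
Step 5: prey: 1+0-0=1; pred: 7+0-2=5
Step 6: prey: 1+0-0=1; pred: 5+0-1=4
Step 7: prey: 1+0-0=1; pred: 4+0-1=3
Step 8: prey: 1+0-0=1; pred: 3+0-0=3
Steps 9-15: state stable at prey=1, pred=3 (no change)
No extinction within 15 steps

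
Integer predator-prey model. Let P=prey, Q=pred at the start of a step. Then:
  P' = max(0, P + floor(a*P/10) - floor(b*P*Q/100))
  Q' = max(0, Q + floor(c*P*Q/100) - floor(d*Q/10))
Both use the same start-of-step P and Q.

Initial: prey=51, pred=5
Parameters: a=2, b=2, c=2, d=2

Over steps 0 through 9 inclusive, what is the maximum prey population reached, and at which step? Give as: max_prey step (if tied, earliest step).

Step 1: prey: 51+10-5=56; pred: 5+5-1=9
Step 2: prey: 56+11-10=57; pred: 9+10-1=18
Step 3: prey: 57+11-20=48; pred: 18+20-3=35
Step 4: prey: 48+9-33=24; pred: 35+33-7=61
Step 5: prey: 24+4-29=0; pred: 61+29-12=78
Step 6: prey: 0+0-0=0; pred: 78+0-15=63
Step 7: prey: 0+0-0=0; pred: 63+0-12=51
Step 8: prey: 0+0-0=0; pred: 51+0-10=41
Step 9: prey: 0+0-0=0; pred: 41+0-8=33
Max prey = 57 at step 2

Answer: 57 2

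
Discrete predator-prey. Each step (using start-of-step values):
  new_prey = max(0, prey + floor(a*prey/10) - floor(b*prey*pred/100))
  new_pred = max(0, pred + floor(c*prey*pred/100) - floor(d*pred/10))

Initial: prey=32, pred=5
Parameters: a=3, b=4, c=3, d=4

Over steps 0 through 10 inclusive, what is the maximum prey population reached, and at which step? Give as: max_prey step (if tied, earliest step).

Answer: 36 2

Derivation:
Step 1: prey: 32+9-6=35; pred: 5+4-2=7
Step 2: prey: 35+10-9=36; pred: 7+7-2=12
Step 3: prey: 36+10-17=29; pred: 12+12-4=20
Step 4: prey: 29+8-23=14; pred: 20+17-8=29
Step 5: prey: 14+4-16=2; pred: 29+12-11=30
Step 6: prey: 2+0-2=0; pred: 30+1-12=19
Step 7: prey: 0+0-0=0; pred: 19+0-7=12
Step 8: prey: 0+0-0=0; pred: 12+0-4=8
Step 9: prey: 0+0-0=0; pred: 8+0-3=5
Step 10: prey: 0+0-0=0; pred: 5+0-2=3
Max prey = 36 at step 2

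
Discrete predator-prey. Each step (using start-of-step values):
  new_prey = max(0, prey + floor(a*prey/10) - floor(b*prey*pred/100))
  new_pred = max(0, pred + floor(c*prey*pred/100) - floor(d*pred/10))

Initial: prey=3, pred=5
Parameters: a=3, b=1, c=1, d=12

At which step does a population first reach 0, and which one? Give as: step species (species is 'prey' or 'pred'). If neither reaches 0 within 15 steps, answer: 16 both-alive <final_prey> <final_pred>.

Step 1: prey: 3+0-0=3; pred: 5+0-6=0
First extinction: pred at step 1

Answer: 1 pred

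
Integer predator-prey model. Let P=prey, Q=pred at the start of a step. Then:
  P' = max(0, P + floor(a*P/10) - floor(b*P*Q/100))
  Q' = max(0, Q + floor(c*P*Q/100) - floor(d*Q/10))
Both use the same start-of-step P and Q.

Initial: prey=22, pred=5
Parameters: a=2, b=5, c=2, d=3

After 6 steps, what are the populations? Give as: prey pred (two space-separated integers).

Answer: 11 6

Derivation:
Step 1: prey: 22+4-5=21; pred: 5+2-1=6
Step 2: prey: 21+4-6=19; pred: 6+2-1=7
Step 3: prey: 19+3-6=16; pred: 7+2-2=7
Step 4: prey: 16+3-5=14; pred: 7+2-2=7
Step 5: prey: 14+2-4=12; pred: 7+1-2=6
Step 6: prey: 12+2-3=11; pred: 6+1-1=6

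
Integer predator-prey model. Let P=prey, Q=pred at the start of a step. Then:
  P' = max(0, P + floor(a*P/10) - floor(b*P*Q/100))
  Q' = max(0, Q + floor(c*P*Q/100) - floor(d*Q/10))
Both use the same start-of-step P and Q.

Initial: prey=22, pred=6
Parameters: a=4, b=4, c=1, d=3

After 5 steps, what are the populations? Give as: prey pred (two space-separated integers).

Step 1: prey: 22+8-5=25; pred: 6+1-1=6
Step 2: prey: 25+10-6=29; pred: 6+1-1=6
Step 3: prey: 29+11-6=34; pred: 6+1-1=6
Step 4: prey: 34+13-8=39; pred: 6+2-1=7
Step 5: prey: 39+15-10=44; pred: 7+2-2=7

Answer: 44 7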